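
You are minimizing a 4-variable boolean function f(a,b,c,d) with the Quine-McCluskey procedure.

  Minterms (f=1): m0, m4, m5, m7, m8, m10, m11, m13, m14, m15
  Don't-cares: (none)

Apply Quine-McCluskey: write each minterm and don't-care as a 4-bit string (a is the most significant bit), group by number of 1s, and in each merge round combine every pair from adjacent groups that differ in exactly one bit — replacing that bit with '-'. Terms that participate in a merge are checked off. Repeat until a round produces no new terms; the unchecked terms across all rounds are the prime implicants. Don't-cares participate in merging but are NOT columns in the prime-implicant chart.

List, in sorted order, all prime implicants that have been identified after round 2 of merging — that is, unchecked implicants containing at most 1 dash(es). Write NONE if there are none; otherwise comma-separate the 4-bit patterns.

-000, 0-00, 010-, 10-0

[col 0] 0000*, 0100*, 0101*, 0111*, 1000*, 1010*, 1011*, 1101*, 1110*, 1111*
[col 1] -000, -101*, -111*, 0-00, 01-1*, 010-, 1-10*, 1-11*, 10-0, 101-*, 11-1*, 111-*
[col 2] -1-1, 1-1-
Prime implicants: -000, -1-1, 0-00, 010-, 1-1-, 10-0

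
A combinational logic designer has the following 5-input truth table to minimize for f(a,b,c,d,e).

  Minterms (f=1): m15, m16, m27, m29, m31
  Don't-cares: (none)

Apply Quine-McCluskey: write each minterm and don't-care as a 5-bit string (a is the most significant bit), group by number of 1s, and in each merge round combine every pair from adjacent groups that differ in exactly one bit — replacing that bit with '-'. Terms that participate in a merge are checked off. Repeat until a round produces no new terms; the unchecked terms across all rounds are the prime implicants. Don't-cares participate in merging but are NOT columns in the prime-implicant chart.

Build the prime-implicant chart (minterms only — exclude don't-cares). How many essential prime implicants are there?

[col 0] 01111*, 10000, 11011*, 11101*, 11111*
[col 1] -1111, 11-11, 111-1
Prime implicants: -1111, 10000, 11-11, 111-1
PI chart (minterm → PIs covering it):
  15 | -1111  (sole → essential)
  16 | 10000  (sole → essential)
  27 | 11-11  (sole → essential)
  29 | 111-1  (sole → essential)
  31 | -1111,11-11,111-1
Essential prime implicants: -1111, 10000, 11-11, 111-1

4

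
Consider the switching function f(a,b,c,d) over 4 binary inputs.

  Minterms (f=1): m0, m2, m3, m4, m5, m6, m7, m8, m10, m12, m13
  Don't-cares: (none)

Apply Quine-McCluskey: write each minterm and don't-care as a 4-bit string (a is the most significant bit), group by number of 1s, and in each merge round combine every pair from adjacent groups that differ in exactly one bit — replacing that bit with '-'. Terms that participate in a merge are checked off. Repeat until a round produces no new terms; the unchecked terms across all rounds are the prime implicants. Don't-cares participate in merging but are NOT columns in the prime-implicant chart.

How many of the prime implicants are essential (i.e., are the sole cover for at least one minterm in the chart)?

[col 0] 0000*, 0010*, 0011*, 0100*, 0101*, 0110*, 0111*, 1000*, 1010*, 1100*, 1101*
[col 1] -000*, -010*, -100*, -101*, 0-00*, 0-10*, 0-11*, 00-0*, 001-*, 01-0*, 01-1*, 010-*, 011-*, 1-00*, 10-0*, 110-*
[col 2] --00, -0-0, -10-, 0--0, 0-1-, 01--
Prime implicants: --00, -0-0, -10-, 0--0, 0-1-, 01--
PI chart (minterm → PIs covering it):
  0 | --00,-0-0,0--0
  2 | -0-0,0--0,0-1-
  3 | 0-1-  (sole → essential)
  4 | --00,-10-,0--0,01--
  5 | -10-,01--
  6 | 0--0,0-1-,01--
  7 | 0-1-,01--
  8 | --00,-0-0
  10 | -0-0  (sole → essential)
  12 | --00,-10-
  13 | -10-  (sole → essential)
Essential prime implicants: -0-0, -10-, 0-1-

3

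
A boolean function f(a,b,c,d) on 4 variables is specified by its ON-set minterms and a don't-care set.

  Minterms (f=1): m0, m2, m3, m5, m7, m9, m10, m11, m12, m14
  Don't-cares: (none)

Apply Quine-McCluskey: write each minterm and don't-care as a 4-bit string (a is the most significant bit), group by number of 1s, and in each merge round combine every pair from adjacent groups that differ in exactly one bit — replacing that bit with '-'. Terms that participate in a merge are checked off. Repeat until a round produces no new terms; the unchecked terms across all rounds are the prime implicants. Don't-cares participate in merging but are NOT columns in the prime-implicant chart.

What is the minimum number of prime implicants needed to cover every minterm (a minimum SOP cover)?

[col 0] 0000*, 0010*, 0011*, 0101*, 0111*, 1001*, 1010*, 1011*, 1100*, 1110*
[col 1] -010*, -011*, 0-11, 00-0, 001-*, 01-1, 1-10, 10-1, 101-*, 11-0
[col 2] -01-
Prime implicants: -01-, 0-11, 00-0, 01-1, 1-10, 10-1, 11-0
PI chart (minterm → PIs covering it):
  0 | 00-0  (sole → essential)
  2 | -01-,00-0
  3 | -01-,0-11
  5 | 01-1  (sole → essential)
  7 | 0-11,01-1
  9 | 10-1  (sole → essential)
  10 | -01-,1-10
  11 | -01-,10-1
  12 | 11-0  (sole → essential)
  14 | 1-10,11-0
Essential prime implicants: 00-0, 01-1, 10-1, 11-0
Petrick residual → -01-
Minimum SOP uses 5 PIs: b'c + a'b'd' + a'bd + ab'd + abd'

5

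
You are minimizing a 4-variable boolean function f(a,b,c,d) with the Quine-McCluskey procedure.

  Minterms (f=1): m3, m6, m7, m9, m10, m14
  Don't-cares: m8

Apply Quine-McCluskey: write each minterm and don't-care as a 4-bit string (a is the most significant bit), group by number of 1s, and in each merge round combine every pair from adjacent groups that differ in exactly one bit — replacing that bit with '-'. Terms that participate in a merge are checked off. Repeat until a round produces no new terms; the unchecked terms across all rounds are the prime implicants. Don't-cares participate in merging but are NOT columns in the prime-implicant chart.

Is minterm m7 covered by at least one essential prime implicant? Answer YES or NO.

[col 0] 0011*, 0110*, 0111*, 1000*, 1001*, 1010*, 1110*
[col 1] -110, 0-11, 011-, 1-10, 10-0, 100-
Prime implicants: -110, 0-11, 011-, 1-10, 10-0, 100-
PI chart (minterm → PIs covering it):
  3 | 0-11  (sole → essential)
  6 | -110,011-
  7 | 0-11,011-
  9 | 100-  (sole → essential)
  10 | 1-10,10-0
  14 | -110,1-10
Essential prime implicants: 0-11, 100-

YES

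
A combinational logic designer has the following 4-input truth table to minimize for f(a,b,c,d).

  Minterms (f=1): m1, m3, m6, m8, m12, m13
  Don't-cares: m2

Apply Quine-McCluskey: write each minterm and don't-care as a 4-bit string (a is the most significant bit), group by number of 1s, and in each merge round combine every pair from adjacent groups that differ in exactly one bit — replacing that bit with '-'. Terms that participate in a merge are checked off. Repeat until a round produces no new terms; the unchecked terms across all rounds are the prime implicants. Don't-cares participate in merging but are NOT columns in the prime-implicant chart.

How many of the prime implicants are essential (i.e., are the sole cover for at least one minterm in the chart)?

Round 0: 0001✓ 0010✓ 0011✓ 0110✓ 1000✓ 1100✓ 1101✓
Round 1: 0-10 00-1 001- 1-00 110-
PIs = {0-10, 00-1, 001-, 1-00, 110-}
Coverage chart:
  m1: 00-1 ←essential
  m3: 00-1,001-
  m6: 0-10 ←essential
  m8: 1-00 ←essential
  m12: 1-00,110-
  m13: 110- ←essential
Essential: 0-10, 00-1, 1-00, 110-

4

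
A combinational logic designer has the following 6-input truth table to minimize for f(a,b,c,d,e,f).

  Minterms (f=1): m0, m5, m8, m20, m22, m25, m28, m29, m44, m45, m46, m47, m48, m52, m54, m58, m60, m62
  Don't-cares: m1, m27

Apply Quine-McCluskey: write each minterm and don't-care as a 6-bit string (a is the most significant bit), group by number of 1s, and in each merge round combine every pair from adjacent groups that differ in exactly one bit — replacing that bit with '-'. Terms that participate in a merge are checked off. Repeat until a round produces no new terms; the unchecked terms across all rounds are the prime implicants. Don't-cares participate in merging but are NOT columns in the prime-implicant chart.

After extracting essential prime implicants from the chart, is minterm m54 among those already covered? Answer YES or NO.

YES

size-2^0 implicants → 000000(✓)  000001(✓)  000101(✓)  001000(✓)  010100(✓)  010110(✓)  011001(✓)  011011(✓)  011100(✓)  011101(✓)  101100(✓)  101101(✓)  101110(✓)  101111(✓)  110000(✓)  110100(✓)  110110(✓)  111010(✓)  111100(✓)  111110(✓)
size-2^1 implicants → -10100(✓)  -10110(✓)  -11100(✓)  00-000  000-01  00000-  01-100(✓)  0101-0(✓)  011-01  0110-1  01110-  1-1100(✓)  1-1110(✓)  1011-0(✓)  1011-1(✓)  10110-(✓)  10111-(✓)  11-100(✓)  11-110(✓)  110-00  1101-0(✓)  111-10  1111-0(✓)
size-2^2 implicants → -1-100  -101-0  1-11-0  1011--  11-1-0
Unchecked terms (primes): -1-100, -101-0, 00-000, 000-01, 00000-, 011-01, 0110-1, 01110-, 1-11-0, 1011--, 11-1-0, 110-00, 111-10
Minterm coverage:
  m0 ⊆ 00-000,00000-
  m5 ⊆ 000-01 [E]
  m8 ⊆ 00-000 [E]
  m20 ⊆ -1-100,-101-0
  m22 ⊆ -101-0 [E]
  m25 ⊆ 011-01,0110-1
  m28 ⊆ -1-100,01110-
  m29 ⊆ 011-01,01110-
  m44 ⊆ 1-11-0,1011--
  m45 ⊆ 1011-- [E]
  m46 ⊆ 1-11-0,1011--
  m47 ⊆ 1011-- [E]
  m48 ⊆ 110-00 [E]
  m52 ⊆ -1-100,-101-0,11-1-0,110-00
  m54 ⊆ -101-0,11-1-0
  m58 ⊆ 111-10 [E]
  m60 ⊆ -1-100,1-11-0,11-1-0
  m62 ⊆ 1-11-0,11-1-0,111-10
E = {-101-0, 00-000, 000-01, 1011--, 110-00, 111-10}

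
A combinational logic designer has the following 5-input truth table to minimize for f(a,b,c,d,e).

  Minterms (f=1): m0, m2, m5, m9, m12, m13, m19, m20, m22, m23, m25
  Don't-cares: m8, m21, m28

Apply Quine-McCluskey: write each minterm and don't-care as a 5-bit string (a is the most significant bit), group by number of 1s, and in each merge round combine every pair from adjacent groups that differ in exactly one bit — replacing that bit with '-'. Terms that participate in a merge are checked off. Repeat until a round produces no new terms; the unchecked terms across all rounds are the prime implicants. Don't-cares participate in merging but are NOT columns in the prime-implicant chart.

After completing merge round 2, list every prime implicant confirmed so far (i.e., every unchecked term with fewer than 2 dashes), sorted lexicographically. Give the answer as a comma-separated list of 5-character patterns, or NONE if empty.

Round 0: 00000✓ 00010✓ 00101✓ 01000✓ 01001✓ 01100✓ 01101✓ 10011✓ 10100✓ 10101✓ 10110✓ 10111✓ 11001✓ 11100✓
Round 1: -0101 -1001 -1100 0-000 0-101 000-0 01-00✓ 01-01✓ 0100-✓ 0110-✓ 1-100 10-11 101-0✓ 101-1✓ 1010-✓ 1011-✓
Round 2: 01-0- 101--
PIs = {-0101, -1001, -1100, 0-000, 0-101, 000-0, 01-0-, 1-100, 10-11, 101--}

-0101, -1001, -1100, 0-000, 0-101, 000-0, 1-100, 10-11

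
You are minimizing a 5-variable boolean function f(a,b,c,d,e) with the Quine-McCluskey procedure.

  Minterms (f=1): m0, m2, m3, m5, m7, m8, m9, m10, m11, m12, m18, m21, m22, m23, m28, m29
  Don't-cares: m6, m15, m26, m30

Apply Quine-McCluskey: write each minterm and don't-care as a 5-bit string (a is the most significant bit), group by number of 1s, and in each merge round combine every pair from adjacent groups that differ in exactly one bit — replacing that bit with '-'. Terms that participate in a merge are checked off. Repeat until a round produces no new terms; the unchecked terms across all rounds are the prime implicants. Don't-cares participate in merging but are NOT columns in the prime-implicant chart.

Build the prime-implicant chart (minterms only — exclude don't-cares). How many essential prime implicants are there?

size-2^0 implicants → 00000(✓)  00010(✓)  00011(✓)  00101(✓)  00110(✓)  00111(✓)  01000(✓)  01001(✓)  01010(✓)  01011(✓)  01100(✓)  01111(✓)  10010(✓)  10101(✓)  10110(✓)  10111(✓)  11010(✓)  11100(✓)  11101(✓)  11110(✓)
size-2^1 implicants → -0010(✓)  -0101(✓)  -0110(✓)  -0111(✓)  -1010(✓)  -1100  0-000(✓)  0-010(✓)  0-011(✓)  0-111(✓)  00-10(✓)  00-11(✓)  000-0(✓)  0001-(✓)  001-1(✓)  0011-(✓)  01-00  01-11(✓)  010-0(✓)  010-1(✓)  0100-(✓)  0101-(✓)  1-010(✓)  1-101  1-110(✓)  10-10(✓)  101-1(✓)  1011-(✓)  11-10(✓)  111-0  1110-
size-2^2 implicants → --010  -0-10  -01-1  -011-  0--11  0-0-0  0-01-  00-1-  010--  1--10
Unchecked terms (primes): --010, -0-10, -01-1, -011-, -1100, 0--11, 0-0-0, 0-01-, 00-1-, 01-00, 010--, 1--10, 1-101, 111-0, 1110-
Minterm coverage:
  m0 ⊆ 0-0-0 [E]
  m2 ⊆ --010,-0-10,0-0-0,0-01-,00-1-
  m3 ⊆ 0--11,0-01-,00-1-
  m5 ⊆ -01-1 [E]
  m7 ⊆ -01-1,-011-,0--11,00-1-
  m8 ⊆ 0-0-0,01-00,010--
  m9 ⊆ 010-- [E]
  m10 ⊆ --010,0-0-0,0-01-,010--
  m11 ⊆ 0--11,0-01-,010--
  m12 ⊆ -1100,01-00
  m18 ⊆ --010,-0-10,1--10
  m21 ⊆ -01-1,1-101
  m22 ⊆ -0-10,-011-,1--10
  m23 ⊆ -01-1,-011-
  m28 ⊆ -1100,111-0,1110-
  m29 ⊆ 1-101,1110-
E = {-01-1, 0-0-0, 010--}

3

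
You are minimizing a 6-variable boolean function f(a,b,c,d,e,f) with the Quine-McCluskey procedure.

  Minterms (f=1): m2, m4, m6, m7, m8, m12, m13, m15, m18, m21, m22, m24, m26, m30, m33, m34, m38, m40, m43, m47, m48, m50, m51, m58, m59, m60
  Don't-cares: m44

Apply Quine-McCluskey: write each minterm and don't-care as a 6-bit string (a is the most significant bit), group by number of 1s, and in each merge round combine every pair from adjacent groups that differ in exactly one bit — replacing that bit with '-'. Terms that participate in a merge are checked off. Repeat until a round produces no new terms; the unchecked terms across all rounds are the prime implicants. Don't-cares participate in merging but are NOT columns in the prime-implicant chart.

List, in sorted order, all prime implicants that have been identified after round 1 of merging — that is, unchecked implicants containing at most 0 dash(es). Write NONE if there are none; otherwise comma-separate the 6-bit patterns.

size-2^0 implicants → 000010(✓)  000100(✓)  000110(✓)  000111(✓)  001000(✓)  001100(✓)  001101(✓)  001111(✓)  010010(✓)  010101  010110(✓)  011000(✓)  011010(✓)  011110(✓)  100001  100010(✓)  100110(✓)  101000(✓)  101011(✓)  101100(✓)  101111(✓)  110000(✓)  110010(✓)  110011(✓)  111010(✓)  111011(✓)  111100(✓)
size-2^1 implicants → -00010(✓)  -00110(✓)  -01000(✓)  -01100(✓)  -01111  -10010(✓)  -11010(✓)  0-0010(✓)  0-0110(✓)  0-1000  00-100  00-111  000-10(✓)  0001-0  00011-  001-00(✓)  0011-1  00110-  01-010(✓)  01-110(✓)  010-10(✓)  011-10(✓)  0110-0  1-0010(✓)  1-1011  1-1100  100-10(✓)  101-00(✓)  101-11  11-010(✓)  11-011(✓)  1100-0  11001-(✓)  11101-(✓)
size-2^2 implicants → --0010  -00-10  -01-00  -1-010  0-0-10  01--10  11-01-
Unchecked terms (primes): --0010, -00-10, -01-00, -01111, -1-010, 0-0-10, 0-1000, 00-100, 00-111, 0001-0, 00011-, 0011-1, 00110-, 01--10, 010101, 0110-0, 1-1011, 1-1100, 100001, 101-11, 11-01-, 1100-0

010101, 100001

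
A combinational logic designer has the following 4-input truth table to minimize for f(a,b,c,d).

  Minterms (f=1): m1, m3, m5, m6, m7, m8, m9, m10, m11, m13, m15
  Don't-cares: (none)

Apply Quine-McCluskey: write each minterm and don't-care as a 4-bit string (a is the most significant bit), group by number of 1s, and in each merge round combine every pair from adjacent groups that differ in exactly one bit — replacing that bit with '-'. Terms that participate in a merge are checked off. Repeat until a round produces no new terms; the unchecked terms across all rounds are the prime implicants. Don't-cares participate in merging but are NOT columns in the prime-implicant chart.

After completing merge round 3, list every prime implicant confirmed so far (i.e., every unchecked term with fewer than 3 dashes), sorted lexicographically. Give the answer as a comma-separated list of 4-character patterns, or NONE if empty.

011-, 10--

size-2^0 implicants → 0001(✓)  0011(✓)  0101(✓)  0110(✓)  0111(✓)  1000(✓)  1001(✓)  1010(✓)  1011(✓)  1101(✓)  1111(✓)
size-2^1 implicants → -001(✓)  -011(✓)  -101(✓)  -111(✓)  0-01(✓)  0-11(✓)  00-1(✓)  01-1(✓)  011-  1-01(✓)  1-11(✓)  10-0(✓)  10-1(✓)  100-(✓)  101-(✓)  11-1(✓)
size-2^2 implicants → --01(✓)  --11(✓)  -0-1(✓)  -1-1(✓)  0--1(✓)  1--1(✓)  10--
size-2^3 implicants → ---1
Unchecked terms (primes): ---1, 011-, 10--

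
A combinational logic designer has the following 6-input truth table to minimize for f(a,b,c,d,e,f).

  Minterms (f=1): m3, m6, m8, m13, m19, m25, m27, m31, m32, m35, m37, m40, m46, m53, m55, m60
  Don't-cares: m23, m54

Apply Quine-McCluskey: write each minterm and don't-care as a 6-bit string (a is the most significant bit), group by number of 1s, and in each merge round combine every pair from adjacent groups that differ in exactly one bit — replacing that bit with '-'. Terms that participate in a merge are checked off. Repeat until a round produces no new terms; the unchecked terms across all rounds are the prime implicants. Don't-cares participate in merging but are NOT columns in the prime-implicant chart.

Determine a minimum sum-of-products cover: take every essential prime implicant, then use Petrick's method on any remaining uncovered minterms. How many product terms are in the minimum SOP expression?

size-2^0 implicants → 000011(✓)  000110  001000(✓)  001101  010011(✓)  010111(✓)  011001(✓)  011011(✓)  011111(✓)  100000(✓)  100011(✓)  100101(✓)  101000(✓)  101110  110101(✓)  110110(✓)  110111(✓)  111100
size-2^1 implicants → -00011  -01000  -10111  0-0011  01-011(✓)  01-111(✓)  010-11(✓)  011-11(✓)  0110-1  1-0101  10-000  1101-1  11011-
size-2^2 implicants → 01--11
Unchecked terms (primes): -00011, -01000, -10111, 0-0011, 000110, 001101, 01--11, 0110-1, 1-0101, 10-000, 101110, 1101-1, 11011-, 111100
Minterm coverage:
  m3 ⊆ -00011,0-0011
  m6 ⊆ 000110 [E]
  m8 ⊆ -01000 [E]
  m13 ⊆ 001101 [E]
  m19 ⊆ 0-0011,01--11
  m25 ⊆ 0110-1 [E]
  m27 ⊆ 01--11,0110-1
  m31 ⊆ 01--11 [E]
  m32 ⊆ 10-000 [E]
  m35 ⊆ -00011 [E]
  m37 ⊆ 1-0101 [E]
  m40 ⊆ -01000,10-000
  m46 ⊆ 101110 [E]
  m53 ⊆ 1-0101,1101-1
  m55 ⊆ -10111,1101-1,11011-
  m60 ⊆ 111100 [E]
E = {-00011, -01000, 000110, 001101, 01--11, 0110-1, 1-0101, 10-000, 101110, 111100}
Petrick residual → -10111
Cover = b'c'd'ef + b'cd'e'f' + bc'def + a'b'c'def' + a'b'cde'f + a'bef + a'bcd'f + ac'de'f + ab'd'e'f' + ab'cdef' + abcde'f'  |cover|=11

11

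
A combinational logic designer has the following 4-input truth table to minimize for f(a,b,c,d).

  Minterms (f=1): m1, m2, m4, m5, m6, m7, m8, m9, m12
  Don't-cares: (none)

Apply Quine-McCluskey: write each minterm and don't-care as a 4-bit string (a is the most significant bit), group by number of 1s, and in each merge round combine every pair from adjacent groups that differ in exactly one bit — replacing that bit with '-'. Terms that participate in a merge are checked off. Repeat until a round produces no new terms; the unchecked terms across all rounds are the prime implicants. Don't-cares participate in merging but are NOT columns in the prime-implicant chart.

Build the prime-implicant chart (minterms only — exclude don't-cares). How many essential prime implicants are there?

2

size-2^0 implicants → 0001(✓)  0010(✓)  0100(✓)  0101(✓)  0110(✓)  0111(✓)  1000(✓)  1001(✓)  1100(✓)
size-2^1 implicants → -001  -100  0-01  0-10  01-0(✓)  01-1(✓)  010-(✓)  011-(✓)  1-00  100-
size-2^2 implicants → 01--
Unchecked terms (primes): -001, -100, 0-01, 0-10, 01--, 1-00, 100-
Minterm coverage:
  m1 ⊆ -001,0-01
  m2 ⊆ 0-10 [E]
  m4 ⊆ -100,01--
  m5 ⊆ 0-01,01--
  m6 ⊆ 0-10,01--
  m7 ⊆ 01-- [E]
  m8 ⊆ 1-00,100-
  m9 ⊆ -001,100-
  m12 ⊆ -100,1-00
E = {0-10, 01--}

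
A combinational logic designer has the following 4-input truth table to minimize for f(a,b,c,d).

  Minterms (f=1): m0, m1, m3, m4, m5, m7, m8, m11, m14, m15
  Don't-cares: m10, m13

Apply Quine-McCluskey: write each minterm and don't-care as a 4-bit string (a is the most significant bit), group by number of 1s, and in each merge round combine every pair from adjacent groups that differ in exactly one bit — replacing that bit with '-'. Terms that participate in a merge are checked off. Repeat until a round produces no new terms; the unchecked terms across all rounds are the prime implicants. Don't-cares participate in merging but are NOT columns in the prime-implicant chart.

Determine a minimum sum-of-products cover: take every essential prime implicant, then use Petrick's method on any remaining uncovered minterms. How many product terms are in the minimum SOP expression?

[col 0] 0000*, 0001*, 0011*, 0100*, 0101*, 0111*, 1000*, 1010*, 1011*, 1101*, 1110*, 1111*
[col 1] -000, -011*, -101*, -111*, 0-00*, 0-01*, 0-11*, 00-1*, 000-*, 01-1*, 010-*, 1-10*, 1-11*, 10-0, 101-*, 11-1*, 111-*
[col 2] --11, -1-1, 0--1, 0-0-, 1-1-
Prime implicants: --11, -000, -1-1, 0--1, 0-0-, 1-1-, 10-0
PI chart (minterm → PIs covering it):
  0 | -000,0-0-
  1 | 0--1,0-0-
  3 | --11,0--1
  4 | 0-0-  (sole → essential)
  5 | -1-1,0--1,0-0-
  7 | --11,-1-1,0--1
  8 | -000,10-0
  11 | --11,1-1-
  14 | 1-1-  (sole → essential)
  15 | --11,-1-1,1-1-
Essential prime implicants: 0-0-, 1-1-
Petrick residual → --11, -000
Minimum SOP uses 4 PIs: cd + b'c'd' + a'c' + ac

4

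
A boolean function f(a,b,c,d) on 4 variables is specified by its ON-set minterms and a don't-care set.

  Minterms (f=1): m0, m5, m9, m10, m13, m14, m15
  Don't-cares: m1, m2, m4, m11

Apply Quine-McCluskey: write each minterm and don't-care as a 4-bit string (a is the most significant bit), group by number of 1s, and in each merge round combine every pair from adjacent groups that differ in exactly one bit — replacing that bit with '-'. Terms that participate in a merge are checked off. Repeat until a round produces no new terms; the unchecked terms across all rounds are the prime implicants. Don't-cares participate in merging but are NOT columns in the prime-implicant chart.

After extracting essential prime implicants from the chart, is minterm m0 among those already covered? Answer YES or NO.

NO

Round 0: 0000✓ 0001✓ 0010✓ 0100✓ 0101✓ 1001✓ 1010✓ 1011✓ 1101✓ 1110✓ 1111✓
Round 1: -001✓ -010 -101✓ 0-00✓ 0-01✓ 00-0 000-✓ 010-✓ 1-01✓ 1-10✓ 1-11✓ 10-1✓ 101-✓ 11-1✓ 111-✓
Round 2: --01 0-0- 1--1 1-1-
PIs = {--01, -010, 0-0-, 00-0, 1--1, 1-1-}
Coverage chart:
  m0: 0-0-,00-0
  m5: --01,0-0-
  m9: --01,1--1
  m10: -010,1-1-
  m13: --01,1--1
  m14: 1-1- ←essential
  m15: 1--1,1-1-
Essential: 1-1-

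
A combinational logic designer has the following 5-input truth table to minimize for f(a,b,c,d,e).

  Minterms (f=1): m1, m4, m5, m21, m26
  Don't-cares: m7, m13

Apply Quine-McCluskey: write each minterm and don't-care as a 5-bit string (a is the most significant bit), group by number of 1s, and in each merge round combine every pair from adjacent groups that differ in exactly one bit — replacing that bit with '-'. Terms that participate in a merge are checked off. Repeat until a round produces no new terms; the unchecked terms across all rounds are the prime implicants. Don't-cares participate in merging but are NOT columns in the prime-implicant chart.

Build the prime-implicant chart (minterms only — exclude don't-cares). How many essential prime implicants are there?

Round 0: 00001✓ 00100✓ 00101✓ 00111✓ 01101✓ 10101✓ 11010
Round 1: -0101 0-101 00-01 001-1 0010-
PIs = {-0101, 0-101, 00-01, 001-1, 0010-, 11010}
Coverage chart:
  m1: 00-01 ←essential
  m4: 0010- ←essential
  m5: -0101,0-101,00-01,001-1,0010-
  m21: -0101 ←essential
  m26: 11010 ←essential
Essential: -0101, 00-01, 0010-, 11010

4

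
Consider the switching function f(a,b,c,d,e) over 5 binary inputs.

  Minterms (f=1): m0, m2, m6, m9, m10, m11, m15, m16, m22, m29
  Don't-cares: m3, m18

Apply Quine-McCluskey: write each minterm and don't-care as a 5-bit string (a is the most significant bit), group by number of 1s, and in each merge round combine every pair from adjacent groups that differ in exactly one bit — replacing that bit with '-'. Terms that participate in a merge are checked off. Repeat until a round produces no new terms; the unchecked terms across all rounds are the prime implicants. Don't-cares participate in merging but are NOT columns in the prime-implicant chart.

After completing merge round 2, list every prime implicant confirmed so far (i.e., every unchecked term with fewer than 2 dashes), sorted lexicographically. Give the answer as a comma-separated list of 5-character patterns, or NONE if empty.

01-11, 010-1, 11101

Round 0: 00000✓ 00010✓ 00011✓ 00110✓ 01001✓ 01010✓ 01011✓ 01111✓ 10000✓ 10010✓ 10110✓ 11101
Round 1: -0000✓ -0010✓ -0110✓ 0-010✓ 0-011✓ 00-10✓ 000-0✓ 0001-✓ 01-11 010-1 0101-✓ 10-10✓ 100-0✓
Round 2: -0-10 -00-0 0-01-
PIs = {-0-10, -00-0, 0-01-, 01-11, 010-1, 11101}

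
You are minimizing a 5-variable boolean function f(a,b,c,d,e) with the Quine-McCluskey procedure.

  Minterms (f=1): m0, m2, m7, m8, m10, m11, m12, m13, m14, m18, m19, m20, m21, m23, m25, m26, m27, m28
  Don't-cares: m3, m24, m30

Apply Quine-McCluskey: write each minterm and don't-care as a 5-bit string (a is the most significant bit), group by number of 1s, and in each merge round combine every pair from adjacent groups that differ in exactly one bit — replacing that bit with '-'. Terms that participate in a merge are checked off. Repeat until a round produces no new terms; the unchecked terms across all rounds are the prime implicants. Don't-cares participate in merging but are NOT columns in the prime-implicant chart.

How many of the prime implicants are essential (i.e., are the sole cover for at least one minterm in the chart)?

Round 0: 00000✓ 00010✓ 00011✓ 00111✓ 01000✓ 01010✓ 01011✓ 01100✓ 01101✓ 01110✓ 10010✓ 10011✓ 10100✓ 10101✓ 10111✓ 11000✓ 11001✓ 11010✓ 11011✓ 11100✓ 11110✓
Round 1: -0010✓ -0011✓ -0111✓ -1000✓ -1010✓ -1011✓ -1100✓ -1110✓ 0-000✓ 0-010✓ 0-011✓ 00-11✓ 000-0✓ 0001-✓ 01-00✓ 01-10✓ 010-0✓ 0101-✓ 011-0✓ 0110- 1-010✓ 1-011✓ 1-100 10-11✓ 1001-✓ 101-1 1010- 11-00✓ 11-10✓ 110-0✓ 110-1✓ 1100-✓ 1101-✓ 111-0✓
Round 2: --010✓ --011✓ -0-11 -001-✓ -1-00✓ -1-10✓ -10-0✓ -101-✓ -11-0✓ 0-0-0 0-01-✓ 01--0✓ 1-01-✓ 11--0✓ 110--
Round 3: --01- -1--0
PIs = {--01-, -0-11, -1--0, 0-0-0, 0110-, 1-100, 101-1, 1010-, 110--}
Coverage chart:
  m0: 0-0-0 ←essential
  m2: --01-,0-0-0
  m7: -0-11 ←essential
  m8: -1--0,0-0-0
  m10: --01-,-1--0,0-0-0
  m11: --01- ←essential
  m12: -1--0,0110-
  m13: 0110- ←essential
  m14: -1--0 ←essential
  m18: --01- ←essential
  m19: --01-,-0-11
  m20: 1-100,1010-
  m21: 101-1,1010-
  m23: -0-11,101-1
  m25: 110-- ←essential
  m26: --01-,-1--0,110--
  m27: --01-,110--
  m28: -1--0,1-100
Essential: --01-, -0-11, -1--0, 0-0-0, 0110-, 110--

6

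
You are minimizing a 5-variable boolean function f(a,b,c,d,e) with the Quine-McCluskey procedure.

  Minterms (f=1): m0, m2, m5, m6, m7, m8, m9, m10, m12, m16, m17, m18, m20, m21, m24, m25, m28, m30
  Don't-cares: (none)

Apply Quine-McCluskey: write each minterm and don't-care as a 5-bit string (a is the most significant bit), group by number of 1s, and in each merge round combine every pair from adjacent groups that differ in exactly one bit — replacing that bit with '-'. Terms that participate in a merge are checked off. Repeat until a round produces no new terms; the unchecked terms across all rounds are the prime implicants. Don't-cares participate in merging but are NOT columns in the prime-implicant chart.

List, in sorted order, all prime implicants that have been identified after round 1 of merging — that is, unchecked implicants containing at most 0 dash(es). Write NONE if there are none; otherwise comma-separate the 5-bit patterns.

NONE

size-2^0 implicants → 00000(✓)  00010(✓)  00101(✓)  00110(✓)  00111(✓)  01000(✓)  01001(✓)  01010(✓)  01100(✓)  10000(✓)  10001(✓)  10010(✓)  10100(✓)  10101(✓)  11000(✓)  11001(✓)  11100(✓)  11110(✓)
size-2^1 implicants → -0000(✓)  -0010(✓)  -0101  -1000(✓)  -1001(✓)  -1100(✓)  0-000(✓)  0-010(✓)  00-10  000-0(✓)  001-1  0011-  01-00(✓)  010-0(✓)  0100-(✓)  1-000(✓)  1-001(✓)  1-100(✓)  10-00(✓)  10-01(✓)  100-0(✓)  1000-(✓)  1010-(✓)  11-00(✓)  1100-(✓)  111-0
size-2^2 implicants → --000  -00-0  -1-00  -100-  0-0-0  1--00  1-00-  10-0-
Unchecked terms (primes): --000, -00-0, -0101, -1-00, -100-, 0-0-0, 00-10, 001-1, 0011-, 1--00, 1-00-, 10-0-, 111-0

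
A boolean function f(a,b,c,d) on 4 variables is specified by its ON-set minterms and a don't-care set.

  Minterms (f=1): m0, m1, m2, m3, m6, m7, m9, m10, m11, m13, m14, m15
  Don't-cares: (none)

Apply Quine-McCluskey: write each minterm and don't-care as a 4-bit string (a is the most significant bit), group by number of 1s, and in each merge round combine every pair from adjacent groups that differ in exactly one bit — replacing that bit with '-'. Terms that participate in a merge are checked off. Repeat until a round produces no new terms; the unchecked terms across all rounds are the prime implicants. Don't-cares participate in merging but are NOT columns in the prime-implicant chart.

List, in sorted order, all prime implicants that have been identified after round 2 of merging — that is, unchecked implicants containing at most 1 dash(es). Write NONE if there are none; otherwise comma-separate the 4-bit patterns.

Round 0: 0000✓ 0001✓ 0010✓ 0011✓ 0110✓ 0111✓ 1001✓ 1010✓ 1011✓ 1101✓ 1110✓ 1111✓
Round 1: -001✓ -010✓ -011✓ -110✓ -111✓ 0-10✓ 0-11✓ 00-0✓ 00-1✓ 000-✓ 001-✓ 011-✓ 1-01✓ 1-10✓ 1-11✓ 10-1✓ 101-✓ 11-1✓ 111-✓
Round 2: --10✓ --11✓ -0-1 -01-✓ -11-✓ 0-1-✓ 00-- 1--1 1-1-✓
Round 3: --1-
PIs = {--1-, -0-1, 00--, 1--1}

NONE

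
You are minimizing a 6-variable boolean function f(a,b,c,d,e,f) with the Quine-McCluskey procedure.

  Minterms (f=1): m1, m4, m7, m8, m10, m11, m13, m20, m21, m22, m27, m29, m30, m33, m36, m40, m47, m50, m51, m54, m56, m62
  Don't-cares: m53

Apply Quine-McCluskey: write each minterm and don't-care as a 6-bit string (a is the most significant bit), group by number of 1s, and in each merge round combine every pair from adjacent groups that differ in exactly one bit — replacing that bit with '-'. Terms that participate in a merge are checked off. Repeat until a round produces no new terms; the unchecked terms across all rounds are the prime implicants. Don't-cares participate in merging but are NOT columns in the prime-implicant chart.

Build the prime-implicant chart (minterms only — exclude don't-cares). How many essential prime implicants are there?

9

[col 0] 000001*, 000100*, 000111, 001000*, 001010*, 001011*, 001101*, 010100*, 010101*, 010110*, 011011*, 011101*, 011110*, 100001*, 100100*, 101000*, 101111, 110010*, 110011*, 110101*, 110110*, 111000*, 111110*
[col 1] -00001, -00100, -01000, -10101, -10110*, -11110*, 0-0100, 0-1011, 0-1101, 0010-0, 00101-, 01-101, 01-110*, 0101-0, 01010-, 1-1000, 11-110*, 110-10, 11001-
[col 2] -1-110
Prime implicants: -00001, -00100, -01000, -1-110, -10101, 0-0100, 0-1011, 0-1101, 000111, 0010-0, 00101-, 01-101, 0101-0, 01010-, 1-1000, 101111, 110-10, 11001-
PI chart (minterm → PIs covering it):
  1 | -00001  (sole → essential)
  4 | -00100,0-0100
  7 | 000111  (sole → essential)
  8 | -01000,0010-0
  10 | 0010-0,00101-
  11 | 0-1011,00101-
  13 | 0-1101  (sole → essential)
  20 | 0-0100,0101-0,01010-
  21 | -10101,01-101,01010-
  22 | -1-110,0101-0
  27 | 0-1011  (sole → essential)
  29 | 0-1101,01-101
  30 | -1-110  (sole → essential)
  33 | -00001  (sole → essential)
  36 | -00100  (sole → essential)
  40 | -01000,1-1000
  47 | 101111  (sole → essential)
  50 | 110-10,11001-
  51 | 11001-  (sole → essential)
  54 | -1-110,110-10
  56 | 1-1000  (sole → essential)
  62 | -1-110  (sole → essential)
Essential prime implicants: -00001, -00100, -1-110, 0-1011, 0-1101, 000111, 1-1000, 101111, 11001-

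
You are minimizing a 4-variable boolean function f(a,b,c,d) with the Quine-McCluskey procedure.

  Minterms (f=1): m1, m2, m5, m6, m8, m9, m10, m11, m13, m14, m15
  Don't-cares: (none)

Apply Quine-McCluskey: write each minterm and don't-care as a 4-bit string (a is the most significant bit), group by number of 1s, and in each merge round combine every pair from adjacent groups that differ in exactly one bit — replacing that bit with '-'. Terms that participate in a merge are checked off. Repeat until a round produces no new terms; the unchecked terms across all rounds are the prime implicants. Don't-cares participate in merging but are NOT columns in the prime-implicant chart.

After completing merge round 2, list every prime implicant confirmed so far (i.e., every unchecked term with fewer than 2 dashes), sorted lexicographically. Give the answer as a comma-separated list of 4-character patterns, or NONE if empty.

NONE

Round 0: 0001✓ 0010✓ 0101✓ 0110✓ 1000✓ 1001✓ 1010✓ 1011✓ 1101✓ 1110✓ 1111✓
Round 1: -001✓ -010✓ -101✓ -110✓ 0-01✓ 0-10✓ 1-01✓ 1-10✓ 1-11✓ 10-0✓ 10-1✓ 100-✓ 101-✓ 11-1✓ 111-✓
Round 2: --01 --10 1--1 1-1- 10--
PIs = {--01, --10, 1--1, 1-1-, 10--}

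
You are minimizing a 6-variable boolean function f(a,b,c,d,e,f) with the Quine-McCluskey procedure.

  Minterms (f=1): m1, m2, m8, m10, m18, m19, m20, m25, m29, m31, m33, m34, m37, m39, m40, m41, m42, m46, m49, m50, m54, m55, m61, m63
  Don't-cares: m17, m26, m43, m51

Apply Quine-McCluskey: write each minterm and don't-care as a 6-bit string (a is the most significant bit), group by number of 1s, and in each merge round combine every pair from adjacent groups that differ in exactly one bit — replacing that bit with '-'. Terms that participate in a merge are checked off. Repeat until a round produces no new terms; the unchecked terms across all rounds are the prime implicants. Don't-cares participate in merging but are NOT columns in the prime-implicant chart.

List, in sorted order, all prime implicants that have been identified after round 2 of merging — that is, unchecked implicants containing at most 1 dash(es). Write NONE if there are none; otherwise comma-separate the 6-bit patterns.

01-001, 010100, 011-01, 1-0111, 10-001, 100-01, 1001-1, 101-10, 11-111

[col 0] 000001*, 000010*, 001000*, 001010*, 010001*, 010010*, 010011*, 010100, 011001*, 011010*, 011101*, 011111*, 100001*, 100010*, 100101*, 100111*, 101000*, 101001*, 101010*, 101011*, 101110*, 110001*, 110010*, 110011*, 110110*, 110111*, 111101*, 111111*
[col 1] -00001*, -00010*, -01000*, -01010*, -10001*, -10010*, -10011*, -11101*, -11111*, 0-0001*, 0-0010*, 0-1010*, 00-010*, 0010-0*, 01-001, 01-010*, 0100-1*, 01001-*, 011-01, 0111-1*, 1-0001*, 1-0010*, 1-0111, 10-001, 10-010*, 100-01, 1001-1, 101-10, 1010-0*, 1010-1*, 10100-*, 10101-*, 11-111, 110-10*, 110-11*, 1100-1*, 11001-*, 11011-*, 1111-1*
[col 2] --0001, --0010, -0-010, -010-0, -100-1, -1001-, -111-1, 0--010, 1010--, 110-1-
Prime implicants: --0001, --0010, -0-010, -010-0, -100-1, -1001-, -111-1, 0--010, 01-001, 010100, 011-01, 1-0111, 10-001, 100-01, 1001-1, 101-10, 1010--, 11-111, 110-1-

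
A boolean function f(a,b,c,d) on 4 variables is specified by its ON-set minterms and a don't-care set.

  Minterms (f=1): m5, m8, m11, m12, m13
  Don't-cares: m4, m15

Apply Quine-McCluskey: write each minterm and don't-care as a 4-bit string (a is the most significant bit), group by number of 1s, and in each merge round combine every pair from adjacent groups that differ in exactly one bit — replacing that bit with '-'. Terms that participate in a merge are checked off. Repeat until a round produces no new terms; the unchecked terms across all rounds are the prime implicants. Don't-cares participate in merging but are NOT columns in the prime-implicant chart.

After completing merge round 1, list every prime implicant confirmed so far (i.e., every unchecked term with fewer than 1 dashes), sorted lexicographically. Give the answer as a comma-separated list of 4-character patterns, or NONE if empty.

Round 0: 0100✓ 0101✓ 1000✓ 1011✓ 1100✓ 1101✓ 1111✓
Round 1: -100✓ -101✓ 010-✓ 1-00 1-11 11-1 110-✓
Round 2: -10-
PIs = {-10-, 1-00, 1-11, 11-1}

NONE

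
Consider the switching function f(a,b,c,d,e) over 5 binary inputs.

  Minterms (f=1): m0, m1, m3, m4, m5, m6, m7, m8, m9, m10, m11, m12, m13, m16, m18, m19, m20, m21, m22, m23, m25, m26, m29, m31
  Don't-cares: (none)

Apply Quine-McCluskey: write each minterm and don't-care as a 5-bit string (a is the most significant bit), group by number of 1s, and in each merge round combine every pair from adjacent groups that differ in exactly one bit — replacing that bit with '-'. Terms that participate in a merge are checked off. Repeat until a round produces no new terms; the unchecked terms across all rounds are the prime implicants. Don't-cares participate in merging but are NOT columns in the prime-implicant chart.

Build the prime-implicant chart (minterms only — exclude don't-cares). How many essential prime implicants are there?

[col 0] 00000*, 00001*, 00011*, 00100*, 00101*, 00110*, 00111*, 01000*, 01001*, 01010*, 01011*, 01100*, 01101*, 10000*, 10010*, 10011*, 10100*, 10101*, 10110*, 10111*, 11001*, 11010*, 11101*, 11111*
[col 1] -0000*, -0011*, -0100*, -0101*, -0110*, -0111*, -1001*, -1010, -1101*, 0-000*, 0-001*, 0-011*, 0-100*, 0-101*, 00-00*, 00-01*, 00-11*, 000-1*, 0000-*, 001-0*, 001-1*, 0010-*, 0011-*, 01-00*, 01-01*, 010-0*, 010-1*, 0100-*, 0101-*, 0110-*, 1-010, 1-101*, 1-111*, 10-00*, 10-10*, 10-11*, 100-0*, 1001-*, 101-0*, 101-1*, 1010-*, 1011-*, 11-01*, 111-1*
[col 2] --101, -0-00, -0-11, -01-0*, -01-1*, -010-*, -011-*, -1-01, 0--00*, 0--01*, 0-0-1, 0-00-*, 0-10-*, 00--1, 00-0-*, 001--*, 01-0-*, 010--, 1-1-1, 10--0, 10-1-, 101--*
[col 3] -01--, 0--0-
Prime implicants: --101, -0-00, -0-11, -01--, -1-01, -1010, 0--0-, 0-0-1, 00--1, 010--, 1-010, 1-1-1, 10--0, 10-1-
PI chart (minterm → PIs covering it):
  0 | -0-00,0--0-
  1 | 0--0-,0-0-1,00--1
  3 | -0-11,0-0-1,00--1
  4 | -0-00,-01--,0--0-
  5 | --101,-01--,0--0-,00--1
  6 | -01--  (sole → essential)
  7 | -0-11,-01--,00--1
  8 | 0--0-,010--
  9 | -1-01,0--0-,0-0-1,010--
  10 | -1010,010--
  11 | 0-0-1,010--
  12 | 0--0-  (sole → essential)
  13 | --101,-1-01,0--0-
  16 | -0-00,10--0
  18 | 1-010,10--0,10-1-
  19 | -0-11,10-1-
  20 | -0-00,-01--,10--0
  21 | --101,-01--,1-1-1
  22 | -01--,10--0,10-1-
  23 | -0-11,-01--,1-1-1,10-1-
  25 | -1-01  (sole → essential)
  26 | -1010,1-010
  29 | --101,-1-01,1-1-1
  31 | 1-1-1  (sole → essential)
Essential prime implicants: -01--, -1-01, 0--0-, 1-1-1

4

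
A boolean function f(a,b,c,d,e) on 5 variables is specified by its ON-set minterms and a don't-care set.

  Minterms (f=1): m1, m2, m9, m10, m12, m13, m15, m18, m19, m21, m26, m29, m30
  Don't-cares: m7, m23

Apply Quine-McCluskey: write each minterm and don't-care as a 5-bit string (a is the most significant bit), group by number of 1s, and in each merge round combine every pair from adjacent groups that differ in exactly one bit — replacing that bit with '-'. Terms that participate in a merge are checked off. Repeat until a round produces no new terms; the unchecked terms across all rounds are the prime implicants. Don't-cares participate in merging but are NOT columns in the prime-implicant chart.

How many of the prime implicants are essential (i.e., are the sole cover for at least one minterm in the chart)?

[col 0] 00001*, 00010*, 00111*, 01001*, 01010*, 01100*, 01101*, 01111*, 10010*, 10011*, 10101*, 10111*, 11010*, 11101*, 11110*
[col 1] -0010*, -0111, -1010*, -1101, 0-001, 0-010*, 0-111, 01-01, 011-1, 0110-, 1-010*, 1-101, 10-11, 1001-, 101-1, 11-10
[col 2] --010
Prime implicants: --010, -0111, -1101, 0-001, 0-111, 01-01, 011-1, 0110-, 1-101, 10-11, 1001-, 101-1, 11-10
PI chart (minterm → PIs covering it):
  1 | 0-001  (sole → essential)
  2 | --010  (sole → essential)
  9 | 0-001,01-01
  10 | --010  (sole → essential)
  12 | 0110-  (sole → essential)
  13 | -1101,01-01,011-1,0110-
  15 | 0-111,011-1
  18 | --010,1001-
  19 | 10-11,1001-
  21 | 1-101,101-1
  26 | --010,11-10
  29 | -1101,1-101
  30 | 11-10  (sole → essential)
Essential prime implicants: --010, 0-001, 0110-, 11-10

4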